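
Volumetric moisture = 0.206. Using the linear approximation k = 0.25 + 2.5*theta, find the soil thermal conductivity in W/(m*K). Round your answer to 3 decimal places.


Step 1: k = 0.25 + 2.5 * theta
Step 2: k = 0.25 + 2.5 * 0.206
Step 3: k = 0.25 + 0.515
Step 4: k = 0.765 W/(m*K)

0.765


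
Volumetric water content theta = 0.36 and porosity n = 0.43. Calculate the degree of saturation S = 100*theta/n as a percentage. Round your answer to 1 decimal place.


Step 1: S = 100 * theta_v / n
Step 2: S = 100 * 0.36 / 0.43
Step 3: S = 83.7%

83.7


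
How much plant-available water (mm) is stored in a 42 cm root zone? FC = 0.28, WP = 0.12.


Step 1: Available water = (FC - WP) * depth * 10
Step 2: AW = (0.28 - 0.12) * 42 * 10
Step 3: AW = 0.16 * 42 * 10
Step 4: AW = 67.2 mm

67.2


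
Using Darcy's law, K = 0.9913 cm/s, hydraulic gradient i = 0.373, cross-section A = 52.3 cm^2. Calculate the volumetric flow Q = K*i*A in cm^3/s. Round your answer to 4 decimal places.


Step 1: Apply Darcy's law: Q = K * i * A
Step 2: Q = 0.9913 * 0.373 * 52.3
Step 3: Q = 19.3382 cm^3/s

19.3382


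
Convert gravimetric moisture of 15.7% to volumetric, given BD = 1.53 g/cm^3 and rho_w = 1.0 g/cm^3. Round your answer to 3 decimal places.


Step 1: theta = (w / 100) * BD / rho_w
Step 2: theta = (15.7 / 100) * 1.53 / 1.0
Step 3: theta = 0.157 * 1.53
Step 4: theta = 0.24

0.24


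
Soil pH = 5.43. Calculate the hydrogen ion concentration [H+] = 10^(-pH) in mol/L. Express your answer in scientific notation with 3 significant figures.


Step 1: [H+] = 10^(-pH)
Step 2: [H+] = 10^(-5.43)
Step 3: [H+] = 3.72e-06 mol/L

3.72e-06


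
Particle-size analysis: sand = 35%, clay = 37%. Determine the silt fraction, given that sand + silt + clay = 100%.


Step 1: sand + silt + clay = 100%
Step 2: silt = 100 - sand - clay
Step 3: silt = 100 - 35 - 37
Step 4: silt = 28%

28


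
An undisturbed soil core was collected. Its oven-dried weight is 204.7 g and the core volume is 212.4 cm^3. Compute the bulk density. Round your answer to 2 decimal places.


Step 1: Identify the formula: BD = dry mass / volume
Step 2: Substitute values: BD = 204.7 / 212.4
Step 3: BD = 0.96 g/cm^3

0.96


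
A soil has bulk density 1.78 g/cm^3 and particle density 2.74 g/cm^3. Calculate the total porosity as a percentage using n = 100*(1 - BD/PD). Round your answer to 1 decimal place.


Step 1: Formula: n = 100 * (1 - BD / PD)
Step 2: n = 100 * (1 - 1.78 / 2.74)
Step 3: n = 100 * (1 - 0.64964)
Step 4: n = 35.0%

35.0


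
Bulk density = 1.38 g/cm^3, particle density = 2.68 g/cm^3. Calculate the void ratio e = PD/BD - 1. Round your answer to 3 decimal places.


Step 1: e = PD / BD - 1
Step 2: e = 2.68 / 1.38 - 1
Step 3: e = 1.94203 - 1
Step 4: e = 0.942

0.942


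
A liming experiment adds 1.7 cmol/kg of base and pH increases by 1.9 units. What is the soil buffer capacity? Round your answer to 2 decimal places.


Step 1: BC = change in base / change in pH
Step 2: BC = 1.7 / 1.9
Step 3: BC = 0.89 cmol/(kg*pH unit)

0.89


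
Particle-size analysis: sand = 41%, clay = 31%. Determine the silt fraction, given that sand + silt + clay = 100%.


Step 1: sand + silt + clay = 100%
Step 2: silt = 100 - sand - clay
Step 3: silt = 100 - 41 - 31
Step 4: silt = 28%

28


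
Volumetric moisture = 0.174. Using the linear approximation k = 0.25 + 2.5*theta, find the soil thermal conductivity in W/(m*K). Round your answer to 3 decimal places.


Step 1: k = 0.25 + 2.5 * theta
Step 2: k = 0.25 + 2.5 * 0.174
Step 3: k = 0.25 + 0.435
Step 4: k = 0.685 W/(m*K)

0.685


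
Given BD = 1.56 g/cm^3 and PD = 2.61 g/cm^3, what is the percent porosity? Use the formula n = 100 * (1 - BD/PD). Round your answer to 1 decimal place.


Step 1: Formula: n = 100 * (1 - BD / PD)
Step 2: n = 100 * (1 - 1.56 / 2.61)
Step 3: n = 100 * (1 - 0.5977)
Step 4: n = 40.2%

40.2


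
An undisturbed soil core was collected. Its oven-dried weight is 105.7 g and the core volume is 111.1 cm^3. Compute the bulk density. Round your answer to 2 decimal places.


Step 1: Identify the formula: BD = dry mass / volume
Step 2: Substitute values: BD = 105.7 / 111.1
Step 3: BD = 0.95 g/cm^3

0.95


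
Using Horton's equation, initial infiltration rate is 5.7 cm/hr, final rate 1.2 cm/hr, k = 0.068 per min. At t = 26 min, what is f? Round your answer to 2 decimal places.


Step 1: f = fc + (f0 - fc) * exp(-k * t)
Step 2: exp(-0.068 * 26) = 0.170674
Step 3: f = 1.2 + (5.7 - 1.2) * 0.170674
Step 4: f = 1.2 + 4.5 * 0.170674
Step 5: f = 1.97 cm/hr

1.97


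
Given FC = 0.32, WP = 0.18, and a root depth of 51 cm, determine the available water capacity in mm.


Step 1: Available water = (FC - WP) * depth * 10
Step 2: AW = (0.32 - 0.18) * 51 * 10
Step 3: AW = 0.14 * 51 * 10
Step 4: AW = 71.4 mm

71.4


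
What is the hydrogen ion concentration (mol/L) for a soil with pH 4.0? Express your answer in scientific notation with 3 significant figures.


Step 1: [H+] = 10^(-pH)
Step 2: [H+] = 10^(-4.0)
Step 3: [H+] = 1.00e-04 mol/L

1.00e-04


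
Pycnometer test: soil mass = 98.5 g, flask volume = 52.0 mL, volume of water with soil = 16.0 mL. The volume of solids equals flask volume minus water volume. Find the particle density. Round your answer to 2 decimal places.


Step 1: Volume of solids = flask volume - water volume with soil
Step 2: V_solids = 52.0 - 16.0 = 36.0 mL
Step 3: Particle density = mass / V_solids = 98.5 / 36.0 = 2.74 g/cm^3

2.74


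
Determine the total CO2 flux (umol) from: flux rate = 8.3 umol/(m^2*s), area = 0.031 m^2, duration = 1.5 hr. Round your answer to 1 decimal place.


Step 1: Convert time to seconds: 1.5 hr * 3600 = 5400.0 s
Step 2: Total = flux * area * time_s
Step 3: Total = 8.3 * 0.031 * 5400.0
Step 4: Total = 1389.4 umol

1389.4


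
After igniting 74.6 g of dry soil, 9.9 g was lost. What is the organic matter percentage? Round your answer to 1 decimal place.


Step 1: OM% = 100 * LOI / sample mass
Step 2: OM = 100 * 9.9 / 74.6
Step 3: OM = 13.3%

13.3


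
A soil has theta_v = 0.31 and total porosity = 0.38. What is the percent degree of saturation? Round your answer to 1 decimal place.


Step 1: S = 100 * theta_v / n
Step 2: S = 100 * 0.31 / 0.38
Step 3: S = 81.6%

81.6


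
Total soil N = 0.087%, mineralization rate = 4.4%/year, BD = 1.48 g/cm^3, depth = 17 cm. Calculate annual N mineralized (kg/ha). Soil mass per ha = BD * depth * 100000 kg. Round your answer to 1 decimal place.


Step 1: Soil mass per ha = BD * depth * 100000 = 1.48 * 17 * 100000 = 2516000 kg
Step 2: Total N pool = soil mass * N%/100 = 2516000 * 0.087/100 = 2188.92 kg/ha
Step 3: N mineralized = N pool * rate%/100 = 2188.92 * 4.4/100 = 96.3 kg/ha/yr

96.3


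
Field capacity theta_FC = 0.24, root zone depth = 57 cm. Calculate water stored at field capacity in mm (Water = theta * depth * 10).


Step 1: Water (mm) = theta_FC * depth (cm) * 10
Step 2: Water = 0.24 * 57 * 10
Step 3: Water = 136.8 mm

136.8


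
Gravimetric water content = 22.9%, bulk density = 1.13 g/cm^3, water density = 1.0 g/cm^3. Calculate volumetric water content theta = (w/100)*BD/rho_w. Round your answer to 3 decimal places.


Step 1: theta = (w / 100) * BD / rho_w
Step 2: theta = (22.9 / 100) * 1.13 / 1.0
Step 3: theta = 0.229 * 1.13
Step 4: theta = 0.259

0.259


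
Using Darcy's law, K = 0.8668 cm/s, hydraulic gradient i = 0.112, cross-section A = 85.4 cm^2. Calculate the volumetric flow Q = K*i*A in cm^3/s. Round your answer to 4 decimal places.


Step 1: Apply Darcy's law: Q = K * i * A
Step 2: Q = 0.8668 * 0.112 * 85.4
Step 3: Q = 8.2908 cm^3/s

8.2908


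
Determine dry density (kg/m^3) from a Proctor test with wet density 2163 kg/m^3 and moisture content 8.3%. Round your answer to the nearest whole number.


Step 1: Dry density = wet density / (1 + w/100)
Step 2: Dry density = 2163 / (1 + 8.3/100)
Step 3: Dry density = 2163 / 1.083
Step 4: Dry density = 1997 kg/m^3

1997


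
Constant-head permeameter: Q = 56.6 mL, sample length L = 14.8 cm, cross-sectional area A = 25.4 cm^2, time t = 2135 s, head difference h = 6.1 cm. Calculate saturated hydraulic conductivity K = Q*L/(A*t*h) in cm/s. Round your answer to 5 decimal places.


Step 1: K = Q * L / (A * t * h)
Step 2: Numerator = 56.6 * 14.8 = 837.68
Step 3: Denominator = 25.4 * 2135 * 6.1 = 330796.9
Step 4: K = 837.68 / 330796.9 = 0.00253 cm/s

0.00253


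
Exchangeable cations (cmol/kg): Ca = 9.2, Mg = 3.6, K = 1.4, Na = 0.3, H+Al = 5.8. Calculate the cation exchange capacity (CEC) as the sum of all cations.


Step 1: CEC = Ca + Mg + K + Na + (H+Al)
Step 2: CEC = 9.2 + 3.6 + 1.4 + 0.3 + 5.8
Step 3: CEC = 20.3 cmol/kg

20.3


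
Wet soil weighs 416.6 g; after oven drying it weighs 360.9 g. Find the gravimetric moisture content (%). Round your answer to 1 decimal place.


Step 1: Water mass = wet - dry = 416.6 - 360.9 = 55.7 g
Step 2: w = 100 * water mass / dry mass
Step 3: w = 100 * 55.7 / 360.9 = 15.4%

15.4


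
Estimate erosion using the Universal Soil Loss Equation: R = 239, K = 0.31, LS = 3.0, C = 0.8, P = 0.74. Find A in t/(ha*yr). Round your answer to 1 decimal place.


Step 1: A = R * K * LS * C * P
Step 2: R * K = 239 * 0.31 = 74.09
Step 3: (R*K) * LS = 74.09 * 3.0 = 222.27
Step 4: * C * P = 222.27 * 0.8 * 0.74 = 131.6
Step 5: A = 131.6 t/(ha*yr)

131.6


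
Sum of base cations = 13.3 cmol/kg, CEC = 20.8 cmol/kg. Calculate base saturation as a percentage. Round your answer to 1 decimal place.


Step 1: BS = 100 * (sum of bases) / CEC
Step 2: BS = 100 * 13.3 / 20.8
Step 3: BS = 63.9%

63.9


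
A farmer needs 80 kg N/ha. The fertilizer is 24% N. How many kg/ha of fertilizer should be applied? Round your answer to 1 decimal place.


Step 1: Fertilizer rate = target N / (N content / 100)
Step 2: Rate = 80 / (24 / 100)
Step 3: Rate = 80 / 0.24
Step 4: Rate = 333.3 kg/ha

333.3


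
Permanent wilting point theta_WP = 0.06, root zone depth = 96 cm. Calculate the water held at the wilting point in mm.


Step 1: Water (mm) = theta_WP * depth * 10
Step 2: Water = 0.06 * 96 * 10
Step 3: Water = 57.6 mm

57.6


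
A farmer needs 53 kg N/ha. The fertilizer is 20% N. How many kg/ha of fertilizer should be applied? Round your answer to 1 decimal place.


Step 1: Fertilizer rate = target N / (N content / 100)
Step 2: Rate = 53 / (20 / 100)
Step 3: Rate = 53 / 0.2
Step 4: Rate = 265.0 kg/ha

265.0


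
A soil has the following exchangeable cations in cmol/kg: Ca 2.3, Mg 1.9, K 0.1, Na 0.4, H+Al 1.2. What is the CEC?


Step 1: CEC = Ca + Mg + K + Na + (H+Al)
Step 2: CEC = 2.3 + 1.9 + 0.1 + 0.4 + 1.2
Step 3: CEC = 5.9 cmol/kg

5.9


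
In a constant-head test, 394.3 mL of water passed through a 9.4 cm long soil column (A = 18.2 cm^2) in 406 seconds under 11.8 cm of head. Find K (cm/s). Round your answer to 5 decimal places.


Step 1: K = Q * L / (A * t * h)
Step 2: Numerator = 394.3 * 9.4 = 3706.42
Step 3: Denominator = 18.2 * 406 * 11.8 = 87192.56
Step 4: K = 3706.42 / 87192.56 = 0.04251 cm/s

0.04251


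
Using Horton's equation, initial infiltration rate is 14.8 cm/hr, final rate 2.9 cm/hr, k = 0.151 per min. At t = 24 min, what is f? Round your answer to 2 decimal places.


Step 1: f = fc + (f0 - fc) * exp(-k * t)
Step 2: exp(-0.151 * 24) = 0.026676
Step 3: f = 2.9 + (14.8 - 2.9) * 0.026676
Step 4: f = 2.9 + 11.9 * 0.026676
Step 5: f = 3.22 cm/hr

3.22


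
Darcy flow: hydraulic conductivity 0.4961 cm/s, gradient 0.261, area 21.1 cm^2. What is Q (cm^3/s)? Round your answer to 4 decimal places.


Step 1: Apply Darcy's law: Q = K * i * A
Step 2: Q = 0.4961 * 0.261 * 21.1
Step 3: Q = 2.7321 cm^3/s

2.7321


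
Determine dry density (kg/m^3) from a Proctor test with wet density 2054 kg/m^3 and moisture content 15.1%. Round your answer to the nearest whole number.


Step 1: Dry density = wet density / (1 + w/100)
Step 2: Dry density = 2054 / (1 + 15.1/100)
Step 3: Dry density = 2054 / 1.151
Step 4: Dry density = 1785 kg/m^3

1785


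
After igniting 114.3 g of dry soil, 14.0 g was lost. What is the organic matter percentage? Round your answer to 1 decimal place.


Step 1: OM% = 100 * LOI / sample mass
Step 2: OM = 100 * 14.0 / 114.3
Step 3: OM = 12.2%

12.2


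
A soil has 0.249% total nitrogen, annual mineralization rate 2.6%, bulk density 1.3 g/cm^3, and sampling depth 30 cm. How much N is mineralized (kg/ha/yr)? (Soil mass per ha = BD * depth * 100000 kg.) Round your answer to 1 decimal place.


Step 1: Soil mass per ha = BD * depth * 100000 = 1.3 * 30 * 100000 = 3900000 kg
Step 2: Total N pool = soil mass * N%/100 = 3900000 * 0.249/100 = 9711.0 kg/ha
Step 3: N mineralized = N pool * rate%/100 = 9711.0 * 2.6/100 = 252.5 kg/ha/yr

252.5


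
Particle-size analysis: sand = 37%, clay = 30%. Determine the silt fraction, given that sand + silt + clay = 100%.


Step 1: sand + silt + clay = 100%
Step 2: silt = 100 - sand - clay
Step 3: silt = 100 - 37 - 30
Step 4: silt = 33%

33


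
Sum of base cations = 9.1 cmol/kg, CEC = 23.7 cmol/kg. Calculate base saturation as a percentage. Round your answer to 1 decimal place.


Step 1: BS = 100 * (sum of bases) / CEC
Step 2: BS = 100 * 9.1 / 23.7
Step 3: BS = 38.4%

38.4


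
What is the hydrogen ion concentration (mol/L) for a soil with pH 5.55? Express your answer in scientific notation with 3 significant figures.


Step 1: [H+] = 10^(-pH)
Step 2: [H+] = 10^(-5.55)
Step 3: [H+] = 2.82e-06 mol/L

2.82e-06


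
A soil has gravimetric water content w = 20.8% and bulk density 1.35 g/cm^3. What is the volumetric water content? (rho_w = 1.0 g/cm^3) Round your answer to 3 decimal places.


Step 1: theta = (w / 100) * BD / rho_w
Step 2: theta = (20.8 / 100) * 1.35 / 1.0
Step 3: theta = 0.208 * 1.35
Step 4: theta = 0.281

0.281


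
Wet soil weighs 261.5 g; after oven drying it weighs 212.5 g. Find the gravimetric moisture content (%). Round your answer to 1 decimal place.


Step 1: Water mass = wet - dry = 261.5 - 212.5 = 49.0 g
Step 2: w = 100 * water mass / dry mass
Step 3: w = 100 * 49.0 / 212.5 = 23.1%

23.1


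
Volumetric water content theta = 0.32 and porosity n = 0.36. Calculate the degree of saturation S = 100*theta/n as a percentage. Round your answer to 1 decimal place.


Step 1: S = 100 * theta_v / n
Step 2: S = 100 * 0.32 / 0.36
Step 3: S = 88.9%

88.9


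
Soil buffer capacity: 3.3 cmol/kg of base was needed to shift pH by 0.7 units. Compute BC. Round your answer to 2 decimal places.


Step 1: BC = change in base / change in pH
Step 2: BC = 3.3 / 0.7
Step 3: BC = 4.71 cmol/(kg*pH unit)

4.71


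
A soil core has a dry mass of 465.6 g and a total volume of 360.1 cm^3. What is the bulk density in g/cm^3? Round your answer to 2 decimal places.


Step 1: Identify the formula: BD = dry mass / volume
Step 2: Substitute values: BD = 465.6 / 360.1
Step 3: BD = 1.29 g/cm^3

1.29


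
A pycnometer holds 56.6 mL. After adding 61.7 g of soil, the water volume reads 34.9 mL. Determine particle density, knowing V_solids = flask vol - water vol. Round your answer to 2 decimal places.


Step 1: Volume of solids = flask volume - water volume with soil
Step 2: V_solids = 56.6 - 34.9 = 21.7 mL
Step 3: Particle density = mass / V_solids = 61.7 / 21.7 = 2.84 g/cm^3

2.84


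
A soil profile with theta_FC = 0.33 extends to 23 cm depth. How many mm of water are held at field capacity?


Step 1: Water (mm) = theta_FC * depth (cm) * 10
Step 2: Water = 0.33 * 23 * 10
Step 3: Water = 75.9 mm

75.9


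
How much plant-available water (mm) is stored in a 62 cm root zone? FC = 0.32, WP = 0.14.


Step 1: Available water = (FC - WP) * depth * 10
Step 2: AW = (0.32 - 0.14) * 62 * 10
Step 3: AW = 0.18 * 62 * 10
Step 4: AW = 111.6 mm

111.6


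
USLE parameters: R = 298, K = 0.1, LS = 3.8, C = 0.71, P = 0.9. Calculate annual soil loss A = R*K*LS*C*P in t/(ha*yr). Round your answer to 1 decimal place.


Step 1: A = R * K * LS * C * P
Step 2: R * K = 298 * 0.1 = 29.8
Step 3: (R*K) * LS = 29.8 * 3.8 = 113.24
Step 4: * C * P = 113.24 * 0.71 * 0.9 = 72.4
Step 5: A = 72.4 t/(ha*yr)

72.4


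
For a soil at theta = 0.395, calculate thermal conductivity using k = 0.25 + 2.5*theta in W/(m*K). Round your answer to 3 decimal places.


Step 1: k = 0.25 + 2.5 * theta
Step 2: k = 0.25 + 2.5 * 0.395
Step 3: k = 0.25 + 0.988
Step 4: k = 1.238 W/(m*K)

1.238


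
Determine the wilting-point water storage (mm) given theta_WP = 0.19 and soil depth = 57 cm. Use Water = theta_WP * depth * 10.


Step 1: Water (mm) = theta_WP * depth * 10
Step 2: Water = 0.19 * 57 * 10
Step 3: Water = 108.3 mm

108.3


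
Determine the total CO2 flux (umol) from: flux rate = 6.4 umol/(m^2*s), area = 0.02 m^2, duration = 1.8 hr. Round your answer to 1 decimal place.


Step 1: Convert time to seconds: 1.8 hr * 3600 = 6480.0 s
Step 2: Total = flux * area * time_s
Step 3: Total = 6.4 * 0.02 * 6480.0
Step 4: Total = 829.4 umol

829.4


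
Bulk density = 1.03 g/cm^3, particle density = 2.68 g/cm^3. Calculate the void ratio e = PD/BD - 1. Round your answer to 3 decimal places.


Step 1: e = PD / BD - 1
Step 2: e = 2.68 / 1.03 - 1
Step 3: e = 2.60194 - 1
Step 4: e = 1.602

1.602


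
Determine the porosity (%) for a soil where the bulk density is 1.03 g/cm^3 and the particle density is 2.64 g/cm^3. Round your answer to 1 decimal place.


Step 1: Formula: n = 100 * (1 - BD / PD)
Step 2: n = 100 * (1 - 1.03 / 2.64)
Step 3: n = 100 * (1 - 0.39015)
Step 4: n = 61.0%

61.0


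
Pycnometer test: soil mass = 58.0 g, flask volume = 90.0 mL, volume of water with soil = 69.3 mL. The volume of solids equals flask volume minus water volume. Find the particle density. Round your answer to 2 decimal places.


Step 1: Volume of solids = flask volume - water volume with soil
Step 2: V_solids = 90.0 - 69.3 = 20.7 mL
Step 3: Particle density = mass / V_solids = 58.0 / 20.7 = 2.8 g/cm^3

2.8


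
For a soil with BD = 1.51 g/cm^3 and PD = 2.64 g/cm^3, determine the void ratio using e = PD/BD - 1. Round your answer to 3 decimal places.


Step 1: e = PD / BD - 1
Step 2: e = 2.64 / 1.51 - 1
Step 3: e = 1.74834 - 1
Step 4: e = 0.748

0.748


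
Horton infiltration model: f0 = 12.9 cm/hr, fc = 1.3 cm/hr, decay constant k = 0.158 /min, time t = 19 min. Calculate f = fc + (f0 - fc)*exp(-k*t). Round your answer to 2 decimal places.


Step 1: f = fc + (f0 - fc) * exp(-k * t)
Step 2: exp(-0.158 * 19) = 0.049688
Step 3: f = 1.3 + (12.9 - 1.3) * 0.049688
Step 4: f = 1.3 + 11.6 * 0.049688
Step 5: f = 1.88 cm/hr

1.88


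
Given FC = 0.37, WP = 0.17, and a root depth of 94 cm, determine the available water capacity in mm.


Step 1: Available water = (FC - WP) * depth * 10
Step 2: AW = (0.37 - 0.17) * 94 * 10
Step 3: AW = 0.2 * 94 * 10
Step 4: AW = 188.0 mm

188.0


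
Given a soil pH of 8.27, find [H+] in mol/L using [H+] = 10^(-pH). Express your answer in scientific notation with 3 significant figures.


Step 1: [H+] = 10^(-pH)
Step 2: [H+] = 10^(-8.27)
Step 3: [H+] = 5.37e-09 mol/L

5.37e-09


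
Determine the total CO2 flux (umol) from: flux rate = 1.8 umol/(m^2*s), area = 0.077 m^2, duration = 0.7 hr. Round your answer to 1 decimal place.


Step 1: Convert time to seconds: 0.7 hr * 3600 = 2520.0 s
Step 2: Total = flux * area * time_s
Step 3: Total = 1.8 * 0.077 * 2520.0
Step 4: Total = 349.3 umol

349.3


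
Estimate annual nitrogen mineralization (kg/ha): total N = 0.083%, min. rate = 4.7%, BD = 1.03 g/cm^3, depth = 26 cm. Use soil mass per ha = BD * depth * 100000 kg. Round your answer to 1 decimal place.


Step 1: Soil mass per ha = BD * depth * 100000 = 1.03 * 26 * 100000 = 2678000 kg
Step 2: Total N pool = soil mass * N%/100 = 2678000 * 0.083/100 = 2222.74 kg/ha
Step 3: N mineralized = N pool * rate%/100 = 2222.74 * 4.7/100 = 104.5 kg/ha/yr

104.5


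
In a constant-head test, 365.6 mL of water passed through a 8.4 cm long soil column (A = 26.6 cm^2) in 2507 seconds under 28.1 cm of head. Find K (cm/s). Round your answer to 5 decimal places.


Step 1: K = Q * L / (A * t * h)
Step 2: Numerator = 365.6 * 8.4 = 3071.04
Step 3: Denominator = 26.6 * 2507 * 28.1 = 1873882.22
Step 4: K = 3071.04 / 1873882.22 = 0.00164 cm/s

0.00164


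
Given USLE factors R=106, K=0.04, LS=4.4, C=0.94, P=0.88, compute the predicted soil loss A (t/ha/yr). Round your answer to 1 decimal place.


Step 1: A = R * K * LS * C * P
Step 2: R * K = 106 * 0.04 = 4.24
Step 3: (R*K) * LS = 4.24 * 4.4 = 18.656
Step 4: * C * P = 18.656 * 0.94 * 0.88 = 15.4
Step 5: A = 15.4 t/(ha*yr)

15.4


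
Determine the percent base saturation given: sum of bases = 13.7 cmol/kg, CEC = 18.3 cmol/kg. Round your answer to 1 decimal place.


Step 1: BS = 100 * (sum of bases) / CEC
Step 2: BS = 100 * 13.7 / 18.3
Step 3: BS = 74.9%

74.9


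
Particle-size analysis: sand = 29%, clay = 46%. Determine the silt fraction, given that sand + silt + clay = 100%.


Step 1: sand + silt + clay = 100%
Step 2: silt = 100 - sand - clay
Step 3: silt = 100 - 29 - 46
Step 4: silt = 25%

25


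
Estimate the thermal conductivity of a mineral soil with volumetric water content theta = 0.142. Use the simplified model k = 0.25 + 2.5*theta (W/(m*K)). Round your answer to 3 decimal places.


Step 1: k = 0.25 + 2.5 * theta
Step 2: k = 0.25 + 2.5 * 0.142
Step 3: k = 0.25 + 0.355
Step 4: k = 0.605 W/(m*K)

0.605


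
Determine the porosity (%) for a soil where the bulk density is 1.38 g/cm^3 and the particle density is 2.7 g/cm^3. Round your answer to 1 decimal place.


Step 1: Formula: n = 100 * (1 - BD / PD)
Step 2: n = 100 * (1 - 1.38 / 2.7)
Step 3: n = 100 * (1 - 0.51111)
Step 4: n = 48.9%

48.9


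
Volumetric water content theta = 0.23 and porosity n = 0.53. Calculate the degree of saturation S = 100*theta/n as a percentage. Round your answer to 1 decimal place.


Step 1: S = 100 * theta_v / n
Step 2: S = 100 * 0.23 / 0.53
Step 3: S = 43.4%

43.4


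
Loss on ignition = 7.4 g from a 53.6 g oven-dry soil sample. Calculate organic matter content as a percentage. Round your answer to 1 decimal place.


Step 1: OM% = 100 * LOI / sample mass
Step 2: OM = 100 * 7.4 / 53.6
Step 3: OM = 13.8%

13.8


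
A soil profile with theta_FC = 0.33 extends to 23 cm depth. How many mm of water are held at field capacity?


Step 1: Water (mm) = theta_FC * depth (cm) * 10
Step 2: Water = 0.33 * 23 * 10
Step 3: Water = 75.9 mm

75.9


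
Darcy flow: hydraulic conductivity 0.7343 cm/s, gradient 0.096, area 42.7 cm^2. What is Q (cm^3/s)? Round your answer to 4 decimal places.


Step 1: Apply Darcy's law: Q = K * i * A
Step 2: Q = 0.7343 * 0.096 * 42.7
Step 3: Q = 3.01 cm^3/s

3.01


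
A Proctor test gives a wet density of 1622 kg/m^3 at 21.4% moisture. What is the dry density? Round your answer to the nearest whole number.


Step 1: Dry density = wet density / (1 + w/100)
Step 2: Dry density = 1622 / (1 + 21.4/100)
Step 3: Dry density = 1622 / 1.214
Step 4: Dry density = 1336 kg/m^3

1336


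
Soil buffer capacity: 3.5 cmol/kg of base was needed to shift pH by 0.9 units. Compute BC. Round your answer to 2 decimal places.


Step 1: BC = change in base / change in pH
Step 2: BC = 3.5 / 0.9
Step 3: BC = 3.89 cmol/(kg*pH unit)

3.89


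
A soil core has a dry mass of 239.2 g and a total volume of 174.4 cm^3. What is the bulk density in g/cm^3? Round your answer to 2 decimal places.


Step 1: Identify the formula: BD = dry mass / volume
Step 2: Substitute values: BD = 239.2 / 174.4
Step 3: BD = 1.37 g/cm^3

1.37


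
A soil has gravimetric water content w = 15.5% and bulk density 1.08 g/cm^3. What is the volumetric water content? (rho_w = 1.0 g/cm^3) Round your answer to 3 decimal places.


Step 1: theta = (w / 100) * BD / rho_w
Step 2: theta = (15.5 / 100) * 1.08 / 1.0
Step 3: theta = 0.155 * 1.08
Step 4: theta = 0.167

0.167


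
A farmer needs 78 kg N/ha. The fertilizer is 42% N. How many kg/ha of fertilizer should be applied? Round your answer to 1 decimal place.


Step 1: Fertilizer rate = target N / (N content / 100)
Step 2: Rate = 78 / (42 / 100)
Step 3: Rate = 78 / 0.42
Step 4: Rate = 185.7 kg/ha

185.7


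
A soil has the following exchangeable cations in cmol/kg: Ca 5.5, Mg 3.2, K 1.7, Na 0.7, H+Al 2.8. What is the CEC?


Step 1: CEC = Ca + Mg + K + Na + (H+Al)
Step 2: CEC = 5.5 + 3.2 + 1.7 + 0.7 + 2.8
Step 3: CEC = 13.9 cmol/kg

13.9


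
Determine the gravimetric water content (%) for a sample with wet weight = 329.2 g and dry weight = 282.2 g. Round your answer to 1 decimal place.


Step 1: Water mass = wet - dry = 329.2 - 282.2 = 47.0 g
Step 2: w = 100 * water mass / dry mass
Step 3: w = 100 * 47.0 / 282.2 = 16.7%

16.7


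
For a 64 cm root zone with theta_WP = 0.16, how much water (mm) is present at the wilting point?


Step 1: Water (mm) = theta_WP * depth * 10
Step 2: Water = 0.16 * 64 * 10
Step 3: Water = 102.4 mm

102.4


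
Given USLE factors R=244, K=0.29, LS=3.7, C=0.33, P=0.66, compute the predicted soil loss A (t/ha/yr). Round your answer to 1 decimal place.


Step 1: A = R * K * LS * C * P
Step 2: R * K = 244 * 0.29 = 70.76
Step 3: (R*K) * LS = 70.76 * 3.7 = 261.812
Step 4: * C * P = 261.812 * 0.33 * 0.66 = 57.0
Step 5: A = 57.0 t/(ha*yr)

57.0


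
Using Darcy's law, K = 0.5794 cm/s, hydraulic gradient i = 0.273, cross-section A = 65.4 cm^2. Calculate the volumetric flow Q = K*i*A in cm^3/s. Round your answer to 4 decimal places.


Step 1: Apply Darcy's law: Q = K * i * A
Step 2: Q = 0.5794 * 0.273 * 65.4
Step 3: Q = 10.3447 cm^3/s

10.3447


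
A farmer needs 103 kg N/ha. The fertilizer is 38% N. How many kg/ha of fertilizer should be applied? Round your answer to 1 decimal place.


Step 1: Fertilizer rate = target N / (N content / 100)
Step 2: Rate = 103 / (38 / 100)
Step 3: Rate = 103 / 0.38
Step 4: Rate = 271.1 kg/ha

271.1


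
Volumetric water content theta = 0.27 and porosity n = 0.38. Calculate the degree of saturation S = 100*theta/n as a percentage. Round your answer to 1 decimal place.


Step 1: S = 100 * theta_v / n
Step 2: S = 100 * 0.27 / 0.38
Step 3: S = 71.1%

71.1


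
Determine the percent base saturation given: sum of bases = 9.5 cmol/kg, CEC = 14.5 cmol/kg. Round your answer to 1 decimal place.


Step 1: BS = 100 * (sum of bases) / CEC
Step 2: BS = 100 * 9.5 / 14.5
Step 3: BS = 65.5%

65.5


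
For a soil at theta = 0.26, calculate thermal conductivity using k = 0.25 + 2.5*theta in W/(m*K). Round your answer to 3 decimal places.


Step 1: k = 0.25 + 2.5 * theta
Step 2: k = 0.25 + 2.5 * 0.26
Step 3: k = 0.25 + 0.65
Step 4: k = 0.9 W/(m*K)

0.9


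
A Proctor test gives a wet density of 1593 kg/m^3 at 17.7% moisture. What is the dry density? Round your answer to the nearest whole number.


Step 1: Dry density = wet density / (1 + w/100)
Step 2: Dry density = 1593 / (1 + 17.7/100)
Step 3: Dry density = 1593 / 1.177
Step 4: Dry density = 1353 kg/m^3

1353


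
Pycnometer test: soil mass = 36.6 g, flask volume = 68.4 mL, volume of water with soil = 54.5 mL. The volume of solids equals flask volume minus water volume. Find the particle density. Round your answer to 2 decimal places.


Step 1: Volume of solids = flask volume - water volume with soil
Step 2: V_solids = 68.4 - 54.5 = 13.9 mL
Step 3: Particle density = mass / V_solids = 36.6 / 13.9 = 2.63 g/cm^3

2.63


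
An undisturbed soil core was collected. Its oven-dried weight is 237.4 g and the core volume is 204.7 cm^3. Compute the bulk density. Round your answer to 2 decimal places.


Step 1: Identify the formula: BD = dry mass / volume
Step 2: Substitute values: BD = 237.4 / 204.7
Step 3: BD = 1.16 g/cm^3

1.16


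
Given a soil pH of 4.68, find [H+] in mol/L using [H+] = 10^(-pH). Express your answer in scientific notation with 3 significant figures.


Step 1: [H+] = 10^(-pH)
Step 2: [H+] = 10^(-4.68)
Step 3: [H+] = 2.09e-05 mol/L

2.09e-05


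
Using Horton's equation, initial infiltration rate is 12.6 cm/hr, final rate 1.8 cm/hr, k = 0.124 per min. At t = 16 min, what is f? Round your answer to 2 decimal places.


Step 1: f = fc + (f0 - fc) * exp(-k * t)
Step 2: exp(-0.124 * 16) = 0.137518
Step 3: f = 1.8 + (12.6 - 1.8) * 0.137518
Step 4: f = 1.8 + 10.8 * 0.137518
Step 5: f = 3.29 cm/hr

3.29


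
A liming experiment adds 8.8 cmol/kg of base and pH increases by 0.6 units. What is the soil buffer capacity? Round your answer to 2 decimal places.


Step 1: BC = change in base / change in pH
Step 2: BC = 8.8 / 0.6
Step 3: BC = 14.67 cmol/(kg*pH unit)

14.67


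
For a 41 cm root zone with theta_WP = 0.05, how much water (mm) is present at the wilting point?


Step 1: Water (mm) = theta_WP * depth * 10
Step 2: Water = 0.05 * 41 * 10
Step 3: Water = 20.5 mm

20.5


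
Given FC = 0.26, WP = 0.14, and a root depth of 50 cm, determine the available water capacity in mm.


Step 1: Available water = (FC - WP) * depth * 10
Step 2: AW = (0.26 - 0.14) * 50 * 10
Step 3: AW = 0.12 * 50 * 10
Step 4: AW = 60.0 mm

60.0


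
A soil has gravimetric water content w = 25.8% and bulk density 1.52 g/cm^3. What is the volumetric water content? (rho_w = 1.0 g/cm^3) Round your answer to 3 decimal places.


Step 1: theta = (w / 100) * BD / rho_w
Step 2: theta = (25.8 / 100) * 1.52 / 1.0
Step 3: theta = 0.258 * 1.52
Step 4: theta = 0.392

0.392


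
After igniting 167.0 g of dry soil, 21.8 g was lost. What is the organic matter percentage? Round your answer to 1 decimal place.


Step 1: OM% = 100 * LOI / sample mass
Step 2: OM = 100 * 21.8 / 167.0
Step 3: OM = 13.1%

13.1


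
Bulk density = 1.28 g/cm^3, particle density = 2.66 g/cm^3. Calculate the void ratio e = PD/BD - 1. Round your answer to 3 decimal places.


Step 1: e = PD / BD - 1
Step 2: e = 2.66 / 1.28 - 1
Step 3: e = 2.07813 - 1
Step 4: e = 1.078

1.078


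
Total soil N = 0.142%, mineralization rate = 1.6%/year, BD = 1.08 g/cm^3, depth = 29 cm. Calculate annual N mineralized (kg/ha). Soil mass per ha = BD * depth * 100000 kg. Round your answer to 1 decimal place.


Step 1: Soil mass per ha = BD * depth * 100000 = 1.08 * 29 * 100000 = 3132000 kg
Step 2: Total N pool = soil mass * N%/100 = 3132000 * 0.142/100 = 4447.44 kg/ha
Step 3: N mineralized = N pool * rate%/100 = 4447.44 * 1.6/100 = 71.2 kg/ha/yr

71.2


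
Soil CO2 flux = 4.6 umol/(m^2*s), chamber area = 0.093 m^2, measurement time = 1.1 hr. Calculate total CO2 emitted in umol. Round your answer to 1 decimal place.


Step 1: Convert time to seconds: 1.1 hr * 3600 = 3960.0 s
Step 2: Total = flux * area * time_s
Step 3: Total = 4.6 * 0.093 * 3960.0
Step 4: Total = 1694.1 umol

1694.1


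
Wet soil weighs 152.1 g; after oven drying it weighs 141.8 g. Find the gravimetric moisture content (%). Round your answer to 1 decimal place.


Step 1: Water mass = wet - dry = 152.1 - 141.8 = 10.3 g
Step 2: w = 100 * water mass / dry mass
Step 3: w = 100 * 10.3 / 141.8 = 7.3%

7.3


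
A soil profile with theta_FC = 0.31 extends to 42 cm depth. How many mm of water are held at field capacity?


Step 1: Water (mm) = theta_FC * depth (cm) * 10
Step 2: Water = 0.31 * 42 * 10
Step 3: Water = 130.2 mm

130.2


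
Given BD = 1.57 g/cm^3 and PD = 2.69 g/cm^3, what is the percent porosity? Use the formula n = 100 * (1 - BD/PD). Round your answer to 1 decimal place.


Step 1: Formula: n = 100 * (1 - BD / PD)
Step 2: n = 100 * (1 - 1.57 / 2.69)
Step 3: n = 100 * (1 - 0.58364)
Step 4: n = 41.6%

41.6


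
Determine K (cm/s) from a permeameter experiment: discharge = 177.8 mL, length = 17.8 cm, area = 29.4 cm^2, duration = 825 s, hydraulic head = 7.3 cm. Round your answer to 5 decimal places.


Step 1: K = Q * L / (A * t * h)
Step 2: Numerator = 177.8 * 17.8 = 3164.84
Step 3: Denominator = 29.4 * 825 * 7.3 = 177061.5
Step 4: K = 3164.84 / 177061.5 = 0.01787 cm/s

0.01787


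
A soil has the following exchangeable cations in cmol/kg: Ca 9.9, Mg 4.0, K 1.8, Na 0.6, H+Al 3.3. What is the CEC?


Step 1: CEC = Ca + Mg + K + Na + (H+Al)
Step 2: CEC = 9.9 + 4.0 + 1.8 + 0.6 + 3.3
Step 3: CEC = 19.6 cmol/kg

19.6


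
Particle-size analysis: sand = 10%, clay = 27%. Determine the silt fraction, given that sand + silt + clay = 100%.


Step 1: sand + silt + clay = 100%
Step 2: silt = 100 - sand - clay
Step 3: silt = 100 - 10 - 27
Step 4: silt = 63%

63


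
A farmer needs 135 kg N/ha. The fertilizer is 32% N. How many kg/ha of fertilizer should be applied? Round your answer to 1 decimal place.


Step 1: Fertilizer rate = target N / (N content / 100)
Step 2: Rate = 135 / (32 / 100)
Step 3: Rate = 135 / 0.32
Step 4: Rate = 421.9 kg/ha

421.9


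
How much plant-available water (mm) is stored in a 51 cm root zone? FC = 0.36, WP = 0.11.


Step 1: Available water = (FC - WP) * depth * 10
Step 2: AW = (0.36 - 0.11) * 51 * 10
Step 3: AW = 0.25 * 51 * 10
Step 4: AW = 127.5 mm

127.5


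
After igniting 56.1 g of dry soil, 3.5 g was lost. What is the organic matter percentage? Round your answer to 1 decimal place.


Step 1: OM% = 100 * LOI / sample mass
Step 2: OM = 100 * 3.5 / 56.1
Step 3: OM = 6.2%

6.2


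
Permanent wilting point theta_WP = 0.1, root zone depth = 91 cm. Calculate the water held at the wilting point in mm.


Step 1: Water (mm) = theta_WP * depth * 10
Step 2: Water = 0.1 * 91 * 10
Step 3: Water = 91.0 mm

91.0


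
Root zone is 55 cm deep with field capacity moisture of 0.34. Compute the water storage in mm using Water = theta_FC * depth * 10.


Step 1: Water (mm) = theta_FC * depth (cm) * 10
Step 2: Water = 0.34 * 55 * 10
Step 3: Water = 187.0 mm

187.0


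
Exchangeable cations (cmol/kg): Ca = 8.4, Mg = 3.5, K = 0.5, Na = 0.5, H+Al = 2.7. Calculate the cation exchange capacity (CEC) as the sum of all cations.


Step 1: CEC = Ca + Mg + K + Na + (H+Al)
Step 2: CEC = 8.4 + 3.5 + 0.5 + 0.5 + 2.7
Step 3: CEC = 15.6 cmol/kg

15.6


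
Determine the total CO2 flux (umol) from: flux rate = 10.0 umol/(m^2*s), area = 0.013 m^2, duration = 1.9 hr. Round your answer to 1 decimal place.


Step 1: Convert time to seconds: 1.9 hr * 3600 = 6840.0 s
Step 2: Total = flux * area * time_s
Step 3: Total = 10.0 * 0.013 * 6840.0
Step 4: Total = 889.2 umol

889.2


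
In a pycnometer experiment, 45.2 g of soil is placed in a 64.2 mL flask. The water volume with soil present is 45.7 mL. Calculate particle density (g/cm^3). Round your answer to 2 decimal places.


Step 1: Volume of solids = flask volume - water volume with soil
Step 2: V_solids = 64.2 - 45.7 = 18.5 mL
Step 3: Particle density = mass / V_solids = 45.2 / 18.5 = 2.44 g/cm^3

2.44


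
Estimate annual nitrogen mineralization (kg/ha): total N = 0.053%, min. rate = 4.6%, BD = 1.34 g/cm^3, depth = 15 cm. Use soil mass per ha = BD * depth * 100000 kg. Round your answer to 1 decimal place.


Step 1: Soil mass per ha = BD * depth * 100000 = 1.34 * 15 * 100000 = 2010000 kg
Step 2: Total N pool = soil mass * N%/100 = 2010000 * 0.053/100 = 1065.3 kg/ha
Step 3: N mineralized = N pool * rate%/100 = 1065.3 * 4.6/100 = 49.0 kg/ha/yr

49.0


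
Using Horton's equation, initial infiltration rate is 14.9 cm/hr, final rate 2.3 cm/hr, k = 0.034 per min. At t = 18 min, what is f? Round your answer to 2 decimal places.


Step 1: f = fc + (f0 - fc) * exp(-k * t)
Step 2: exp(-0.034 * 18) = 0.542265
Step 3: f = 2.3 + (14.9 - 2.3) * 0.542265
Step 4: f = 2.3 + 12.6 * 0.542265
Step 5: f = 9.13 cm/hr

9.13


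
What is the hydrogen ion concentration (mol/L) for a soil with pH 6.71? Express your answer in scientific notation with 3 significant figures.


Step 1: [H+] = 10^(-pH)
Step 2: [H+] = 10^(-6.71)
Step 3: [H+] = 1.95e-07 mol/L

1.95e-07


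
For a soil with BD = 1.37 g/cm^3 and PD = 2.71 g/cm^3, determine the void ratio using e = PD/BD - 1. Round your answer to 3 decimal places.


Step 1: e = PD / BD - 1
Step 2: e = 2.71 / 1.37 - 1
Step 3: e = 1.9781 - 1
Step 4: e = 0.978

0.978


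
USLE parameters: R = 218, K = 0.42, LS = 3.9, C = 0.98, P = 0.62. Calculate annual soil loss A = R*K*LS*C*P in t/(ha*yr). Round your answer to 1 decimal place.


Step 1: A = R * K * LS * C * P
Step 2: R * K = 218 * 0.42 = 91.56
Step 3: (R*K) * LS = 91.56 * 3.9 = 357.084
Step 4: * C * P = 357.084 * 0.98 * 0.62 = 217.0
Step 5: A = 217.0 t/(ha*yr)

217.0


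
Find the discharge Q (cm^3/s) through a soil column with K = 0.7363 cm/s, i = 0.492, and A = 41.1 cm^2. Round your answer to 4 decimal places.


Step 1: Apply Darcy's law: Q = K * i * A
Step 2: Q = 0.7363 * 0.492 * 41.1
Step 3: Q = 14.8889 cm^3/s

14.8889


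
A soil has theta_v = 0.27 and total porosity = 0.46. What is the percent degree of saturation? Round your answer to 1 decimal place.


Step 1: S = 100 * theta_v / n
Step 2: S = 100 * 0.27 / 0.46
Step 3: S = 58.7%

58.7


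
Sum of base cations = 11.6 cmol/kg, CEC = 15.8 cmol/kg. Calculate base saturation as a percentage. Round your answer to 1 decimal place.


Step 1: BS = 100 * (sum of bases) / CEC
Step 2: BS = 100 * 11.6 / 15.8
Step 3: BS = 73.4%

73.4


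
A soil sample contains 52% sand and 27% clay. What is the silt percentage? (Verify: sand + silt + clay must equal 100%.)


Step 1: sand + silt + clay = 100%
Step 2: silt = 100 - sand - clay
Step 3: silt = 100 - 52 - 27
Step 4: silt = 21%

21


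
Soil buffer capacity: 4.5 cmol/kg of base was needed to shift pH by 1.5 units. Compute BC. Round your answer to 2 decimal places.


Step 1: BC = change in base / change in pH
Step 2: BC = 4.5 / 1.5
Step 3: BC = 3.0 cmol/(kg*pH unit)

3.0


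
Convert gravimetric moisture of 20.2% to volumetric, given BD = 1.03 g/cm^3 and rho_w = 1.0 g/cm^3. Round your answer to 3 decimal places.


Step 1: theta = (w / 100) * BD / rho_w
Step 2: theta = (20.2 / 100) * 1.03 / 1.0
Step 3: theta = 0.202 * 1.03
Step 4: theta = 0.208

0.208


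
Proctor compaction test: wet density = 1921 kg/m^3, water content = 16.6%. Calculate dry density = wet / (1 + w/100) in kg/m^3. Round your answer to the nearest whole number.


Step 1: Dry density = wet density / (1 + w/100)
Step 2: Dry density = 1921 / (1 + 16.6/100)
Step 3: Dry density = 1921 / 1.166
Step 4: Dry density = 1648 kg/m^3

1648


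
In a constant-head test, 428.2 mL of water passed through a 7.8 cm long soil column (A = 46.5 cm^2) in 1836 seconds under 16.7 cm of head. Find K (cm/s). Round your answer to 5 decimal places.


Step 1: K = Q * L / (A * t * h)
Step 2: Numerator = 428.2 * 7.8 = 3339.96
Step 3: Denominator = 46.5 * 1836 * 16.7 = 1425745.8
Step 4: K = 3339.96 / 1425745.8 = 0.00234 cm/s

0.00234


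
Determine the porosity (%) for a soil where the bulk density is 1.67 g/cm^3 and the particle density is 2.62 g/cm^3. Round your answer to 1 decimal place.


Step 1: Formula: n = 100 * (1 - BD / PD)
Step 2: n = 100 * (1 - 1.67 / 2.62)
Step 3: n = 100 * (1 - 0.6374)
Step 4: n = 36.3%

36.3


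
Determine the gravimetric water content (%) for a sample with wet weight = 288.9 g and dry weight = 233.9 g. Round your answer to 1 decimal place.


Step 1: Water mass = wet - dry = 288.9 - 233.9 = 55.0 g
Step 2: w = 100 * water mass / dry mass
Step 3: w = 100 * 55.0 / 233.9 = 23.5%

23.5


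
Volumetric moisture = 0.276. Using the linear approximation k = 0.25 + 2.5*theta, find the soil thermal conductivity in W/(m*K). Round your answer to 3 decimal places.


Step 1: k = 0.25 + 2.5 * theta
Step 2: k = 0.25 + 2.5 * 0.276
Step 3: k = 0.25 + 0.69
Step 4: k = 0.94 W/(m*K)

0.94


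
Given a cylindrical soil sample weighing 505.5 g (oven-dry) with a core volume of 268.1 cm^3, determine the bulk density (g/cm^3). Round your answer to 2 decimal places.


Step 1: Identify the formula: BD = dry mass / volume
Step 2: Substitute values: BD = 505.5 / 268.1
Step 3: BD = 1.89 g/cm^3

1.89


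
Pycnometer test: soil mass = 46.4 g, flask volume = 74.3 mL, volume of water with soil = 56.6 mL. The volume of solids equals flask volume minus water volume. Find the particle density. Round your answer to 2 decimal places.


Step 1: Volume of solids = flask volume - water volume with soil
Step 2: V_solids = 74.3 - 56.6 = 17.7 mL
Step 3: Particle density = mass / V_solids = 46.4 / 17.7 = 2.62 g/cm^3

2.62
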